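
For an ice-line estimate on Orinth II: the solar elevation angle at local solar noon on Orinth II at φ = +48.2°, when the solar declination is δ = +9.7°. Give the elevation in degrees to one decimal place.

At local noon the hour angle is zero, so the zenith angle equals |φ − δ| = |+48.2° − (+9.700°)| = 38.500°.
Elevation = 90° − 38.500° = 51.5°.

51.5°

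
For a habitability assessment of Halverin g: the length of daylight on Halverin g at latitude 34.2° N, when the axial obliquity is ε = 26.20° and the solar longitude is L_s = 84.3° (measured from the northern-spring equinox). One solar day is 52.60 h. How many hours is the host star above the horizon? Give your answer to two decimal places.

Solar declination: sin δ = sin ε · sin L_s = sin 26.20° × sin 84.3° = 0.43932, so δ = +26.061°.
cos h₀ = −tan ϕ · tan δ = −tan(+34.2°) × tan(+26.061°) = -0.3324, so h₀ = 1.9096 rad = 109.41°.
Daylight = 2h₀/(2π) × 52.60 h = (1.9096/π) × 52.60 = 31.97 h.

31.97 h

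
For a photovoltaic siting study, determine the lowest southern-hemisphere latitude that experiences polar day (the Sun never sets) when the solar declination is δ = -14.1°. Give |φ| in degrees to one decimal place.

Polar day requires cos H₀ = −tan φ tan δ ≤ −1, i.e. tan φ tan δ ≥ 1.
The boundary is |tan φ| · |tan δ| = 1, so |φ| = 90° − |δ| = 90° − 14.1° = 75.9° in the southern hemisphere.

|φ| = 75.9°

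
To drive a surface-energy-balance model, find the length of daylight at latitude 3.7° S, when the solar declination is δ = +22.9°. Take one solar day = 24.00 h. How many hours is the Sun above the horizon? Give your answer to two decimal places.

cos H₀ = −tan φ · tan δ = −tan(-3.7°) × tan(+22.900°) = 0.0273, so H₀ = 1.5435 rad = 88.43°.
Daylight = 2H₀/(2π) × 24.00 h = (1.5435/π) × 24.00 = 11.79 h.

11.79 h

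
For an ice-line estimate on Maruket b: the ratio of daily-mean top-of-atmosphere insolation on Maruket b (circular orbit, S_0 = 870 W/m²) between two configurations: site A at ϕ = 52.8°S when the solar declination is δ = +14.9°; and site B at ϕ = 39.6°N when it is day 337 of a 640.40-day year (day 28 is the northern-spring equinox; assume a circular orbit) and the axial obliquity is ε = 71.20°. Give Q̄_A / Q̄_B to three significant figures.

— Configuration A (ϕ=-52.8°):
cos h₀ = −tan(-52.8°) tan(+14.900°) = 0.3505, h₀ = 1.2126 rad.
Bracket: h₀ sin ϕ sin δ + cos ϕ cos δ sin h₀ = 1.2126×-0.79653×0.25713 + 0.60460×0.96638×0.93655 = -0.248355 + 0.547201 = 0.298846.
Q̄ = (S_0/π) × [bracket] = (870/π) × 0.298846 = 82.759 W/m².
— Configuration B (ϕ=+39.6°):
Solar longitude: L_s = 360° × (337 − 28)/640.40 = 173.704°.
sin δ = sin 71.20° × sin 173.704° = 0.10382, so δ = +5.959°.
cos h₀ = −tan(+39.6°) tan(+5.959°) = -0.0864, h₀ = 1.6573 rad.
Bracket: h₀ sin ϕ sin δ + cos ϕ cos δ sin h₀ = 1.6573×0.63742×0.10382 + 0.77051×0.99460×0.99626 = 0.109675 + 0.763483 = 0.873158.
Q̄ = (S_0/π) × [bracket] = (870/π) × 0.873158 = 241.80 W/m².
Ratio Q̄_A / Q̄_B = 82.759 / 241.80 = 0.3423.

Q̄_A / Q̄_B ≈ 0.342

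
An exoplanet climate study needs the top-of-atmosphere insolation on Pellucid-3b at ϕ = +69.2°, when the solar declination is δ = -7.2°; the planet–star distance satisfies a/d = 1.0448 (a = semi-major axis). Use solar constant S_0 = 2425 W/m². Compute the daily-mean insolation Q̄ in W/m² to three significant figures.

Q̄ ≈ 158 W/m²

cos h₀ = −tan(+69.2°) tan(-7.200°) = 0.3326, h₀ = 1.2318 rad.
Bracket: h₀ sin ϕ sin δ + cos ϕ cos δ sin h₀ = 1.2318×0.93483×-0.12533 + 0.35511×0.99211×0.94308 = -0.144320 + 0.332255 = 0.187935.
Inverse-square distance factor (a/d)² = 1.0448² = 1.091607.
Q̄ = (S_0/π) × 1.091607 × [bracket] = (2425/π) × 1.091607 × 0.187935 = 158.4 W/m².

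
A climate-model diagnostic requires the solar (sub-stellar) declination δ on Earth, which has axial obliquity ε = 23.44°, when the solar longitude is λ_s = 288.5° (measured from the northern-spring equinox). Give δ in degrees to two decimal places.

δ = -22.16°

sin δ = sin ε · sin λ_s = sin 23.44° × sin 288.5° = -0.377232.
δ = arcsin(-0.377232) = -22.16°.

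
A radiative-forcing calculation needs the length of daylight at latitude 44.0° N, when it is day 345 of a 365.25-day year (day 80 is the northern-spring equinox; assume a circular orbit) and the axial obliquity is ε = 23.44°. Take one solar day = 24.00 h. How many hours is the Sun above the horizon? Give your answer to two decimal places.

Solar longitude: λ_s = 360° × (345 − 80)/365.25 = 261.191°.
sin δ = sin 23.44° × sin 261.191° = -0.39310, so δ = -23.147°.
cos H₀ = −tan φ · tan δ = −tan(+44.0°) × tan(-23.147°) = 0.4128, so H₀ = 1.1452 rad = 65.62°.
Daylight = 2H₀/(2π) × 24.00 h = (1.1452/π) × 24.00 = 8.75 h.

8.75 h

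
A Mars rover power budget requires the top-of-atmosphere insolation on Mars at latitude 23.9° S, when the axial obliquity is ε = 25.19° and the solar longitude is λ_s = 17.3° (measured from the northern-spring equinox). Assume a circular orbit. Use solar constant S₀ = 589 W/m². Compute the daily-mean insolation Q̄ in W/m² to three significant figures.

Q̄ ≈ 155 W/m²

Solar declination: sin δ = sin ε · sin λ_s = sin 25.19° × sin 17.3° = 0.12657, so δ = +7.271°.
cos H₀ = −tan(-23.9°) tan(+7.271°) = 0.0565, H₀ = 1.5142 rad.
Bracket: H₀ sin φ sin δ + cos φ cos δ sin H₀ = 1.5142×-0.40514×0.12657 + 0.91425×0.99196×0.99840 = -0.077646 + 0.905448 = 0.827802.
Q̄ = (S₀/π) × [bracket] = (589/π) × 0.827802 = 155.2 W/m².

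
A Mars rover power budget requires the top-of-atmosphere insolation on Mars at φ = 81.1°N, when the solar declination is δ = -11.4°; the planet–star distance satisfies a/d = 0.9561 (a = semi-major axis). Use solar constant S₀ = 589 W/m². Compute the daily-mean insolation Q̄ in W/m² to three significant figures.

cos H₀ = −tan(+81.1°) tan(-11.400°) = 1.2876 ≥ 1 ⇒ polar night, H₀ = 0 and Q̄ = 0.
Inverse-square distance factor (a/d)² = 0.9561² = 0.914127.

Q̄ ≈ 0.00 W/m²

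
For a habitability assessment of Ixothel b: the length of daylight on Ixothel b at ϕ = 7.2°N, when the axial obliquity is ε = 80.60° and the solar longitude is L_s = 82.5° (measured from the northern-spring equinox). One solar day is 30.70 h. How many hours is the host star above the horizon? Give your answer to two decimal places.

Solar declination: sin δ = sin ε · sin L_s = sin 80.60° × sin 82.5° = 0.97813, so δ = +77.996°.
cos h₀ = −tan ϕ · tan δ = −tan(+7.2°) × tan(+77.996°) = -0.5941, so h₀ = 2.2070 rad = 126.45°.
Daylight = 2h₀/(2π) × 30.70 h = (2.2070/π) × 30.70 = 21.57 h.

21.57 h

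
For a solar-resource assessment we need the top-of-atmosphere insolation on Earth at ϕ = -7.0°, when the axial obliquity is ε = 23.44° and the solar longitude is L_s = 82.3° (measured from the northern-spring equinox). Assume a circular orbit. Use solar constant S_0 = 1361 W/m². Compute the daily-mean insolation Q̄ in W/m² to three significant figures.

Solar declination: sin δ = sin ε · sin L_s = sin 23.44° × sin 82.3° = 0.39420, so δ = +23.216°.
cos h₀ = −tan(-7.0°) tan(+23.216°) = 0.0527, h₀ = 1.5181 rad.
Bracket: h₀ sin ϕ sin δ + cos ϕ cos δ sin h₀ = 1.5181×-0.12187×0.39420 + 0.99255×0.91902×0.99861 = -0.072931 + 0.910905 = 0.837974.
Q̄ = (S_0/π) × [bracket] = (1361/π) × 0.837974 = 363.0 W/m².

Q̄ ≈ 363 W/m²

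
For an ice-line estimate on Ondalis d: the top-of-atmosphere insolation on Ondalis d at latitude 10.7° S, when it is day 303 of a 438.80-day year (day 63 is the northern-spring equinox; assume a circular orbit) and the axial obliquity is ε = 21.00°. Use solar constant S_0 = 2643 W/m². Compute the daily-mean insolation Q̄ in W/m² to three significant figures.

Solar longitude: L_s = 360° × (303 − 63)/438.80 = 196.901°.
sin δ = sin 21.00° × sin 196.901° = -0.10418, so δ = -5.980°.
cos h₀ = −tan(-10.7°) tan(-5.980°) = -0.0198, h₀ = 1.5906 rad.
Bracket: h₀ sin ϕ sin δ + cos ϕ cos δ sin h₀ = 1.5906×-0.18567×-0.10418 + 0.98261×0.99456×0.99980 = 0.030767 + 0.977069 = 1.007836.
Q̄ = (S_0/π) × [bracket] = (2643/π) × 1.007836 = 847.9 W/m².

Q̄ ≈ 848 W/m²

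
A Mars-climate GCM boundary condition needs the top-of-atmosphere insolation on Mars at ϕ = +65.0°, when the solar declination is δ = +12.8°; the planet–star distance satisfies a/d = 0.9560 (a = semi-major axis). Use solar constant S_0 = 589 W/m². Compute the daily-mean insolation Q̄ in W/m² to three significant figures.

Q̄ ≈ 133 W/m²

cos h₀ = −tan(+65.0°) tan(+12.800°) = -0.4872, h₀ = 2.0797 rad.
Bracket: h₀ sin ϕ sin δ + cos ϕ cos δ sin h₀ = 2.0797×0.90631×0.22155 + 0.42262×0.97515×0.87328 = 0.417589 + 0.359894 = 0.777483.
Inverse-square distance factor (a/d)² = 0.9560² = 0.913936.
Q̄ = (S_0/π) × 0.913936 × [bracket] = (589/π) × 0.913936 × 0.777483 = 133.2 W/m².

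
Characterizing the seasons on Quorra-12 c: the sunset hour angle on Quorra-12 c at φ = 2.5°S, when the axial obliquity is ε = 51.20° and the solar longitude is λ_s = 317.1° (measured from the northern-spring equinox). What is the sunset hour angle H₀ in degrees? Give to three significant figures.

Solar declination: sin δ = sin ε · sin λ_s = sin 51.20° × sin 317.1° = -0.53051, so δ = -32.040°.
cos H₀ = −tan φ · tan δ = −tan(-2.5°) × tan(-32.040°) = -0.0273, so H₀ = 1.5981 rad = 91.57°.

H₀ = 91.6°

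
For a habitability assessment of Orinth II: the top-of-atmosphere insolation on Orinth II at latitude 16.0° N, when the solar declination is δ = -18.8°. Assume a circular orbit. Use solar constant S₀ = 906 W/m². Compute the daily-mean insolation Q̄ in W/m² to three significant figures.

Q̄ ≈ 223 W/m²

cos H₀ = −tan(+16.0°) tan(-18.800°) = 0.0976, H₀ = 1.4730 rad.
Bracket: H₀ sin φ sin δ + cos φ cos δ sin H₀ = 1.4730×0.27564×-0.32227 + 0.96126×0.94665×0.99522 = -0.130847 + 0.905627 = 0.774780.
Q̄ = (S₀/π) × [bracket] = (906/π) × 0.774780 = 223.4 W/m².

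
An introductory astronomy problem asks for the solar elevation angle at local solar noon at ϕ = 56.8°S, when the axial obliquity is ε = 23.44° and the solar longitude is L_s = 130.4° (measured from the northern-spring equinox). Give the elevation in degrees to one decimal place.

15.6°

Solar declination: sin δ = sin ε · sin L_s = sin 23.44° × sin 130.4° = 0.30293, so δ = +17.634°.
At local noon the hour angle is zero, so the zenith angle equals |ϕ − δ| = |-56.8° − (+17.634°)| = 74.434°.
Elevation = 90° − 74.434° = 15.6°.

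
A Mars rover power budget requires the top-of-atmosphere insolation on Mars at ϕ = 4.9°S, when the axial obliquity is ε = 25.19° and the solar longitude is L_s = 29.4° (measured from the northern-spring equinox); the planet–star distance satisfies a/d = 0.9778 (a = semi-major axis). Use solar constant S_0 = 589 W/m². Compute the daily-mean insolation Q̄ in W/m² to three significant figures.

Q̄ ≈ 170 W/m²

Solar declination: sin δ = sin ε · sin L_s = sin 25.19° × sin 29.4° = 0.20894, so δ = +12.060°.
cos h₀ = −tan(-4.9°) tan(+12.060°) = 0.0183, h₀ = 1.5525 rad.
Bracket: h₀ sin ϕ sin δ + cos ϕ cos δ sin h₀ = 1.5525×-0.08542×0.20894 + 0.99635×0.97793×0.99983 = -0.027708 + 0.974195 = 0.946487.
Inverse-square distance factor (a/d)² = 0.9778² = 0.956093.
Q̄ = (S_0/π) × 0.956093 × [bracket] = (589/π) × 0.956093 × 0.946487 = 169.7 W/m².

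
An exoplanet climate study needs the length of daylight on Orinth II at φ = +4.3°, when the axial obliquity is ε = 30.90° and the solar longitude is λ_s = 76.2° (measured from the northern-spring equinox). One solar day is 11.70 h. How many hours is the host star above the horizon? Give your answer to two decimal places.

Solar declination: sin δ = sin ε · sin λ_s = sin 30.90° × sin 76.2° = 0.49872, so δ = +29.915°.
cos H₀ = −tan φ · tan δ = −tan(+4.3°) × tan(+29.915°) = -0.0433, so H₀ = 1.6141 rad = 92.48°.
Daylight = 2H₀/(2π) × 11.70 h = (1.6141/π) × 11.70 = 6.01 h.

6.01 h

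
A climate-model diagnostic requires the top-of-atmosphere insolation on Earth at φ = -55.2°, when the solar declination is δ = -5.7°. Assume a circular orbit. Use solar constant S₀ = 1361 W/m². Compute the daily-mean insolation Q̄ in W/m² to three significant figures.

cos H₀ = −tan(-55.2°) tan(-5.700°) = -0.1436, H₀ = 1.7149 rad.
Bracket: H₀ sin φ sin δ + cos φ cos δ sin H₀ = 1.7149×-0.82115×-0.09932 + 0.57071×0.99506×0.98963 = 0.139861 + 0.562002 = 0.701863.
Q̄ = (S₀/π) × [bracket] = (1361/π) × 0.701863 = 304.1 W/m².

Q̄ ≈ 304 W/m²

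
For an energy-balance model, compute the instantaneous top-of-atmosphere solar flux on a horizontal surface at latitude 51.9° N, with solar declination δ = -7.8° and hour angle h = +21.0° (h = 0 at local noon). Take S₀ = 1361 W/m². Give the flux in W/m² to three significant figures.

cos θ_z = sin φ sin δ + cos φ cos δ cos h = -0.106799 + 0.570723 = 0.463924.
Flux = S₀ · cos θ_z = 1361 × 0.463924 = 631.4 W/m².

631 W/m²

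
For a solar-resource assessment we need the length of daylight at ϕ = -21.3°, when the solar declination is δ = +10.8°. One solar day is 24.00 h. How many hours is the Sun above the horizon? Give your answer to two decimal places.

cos h₀ = −tan ϕ · tan δ = −tan(-21.3°) × tan(+10.800°) = 0.0744, so h₀ = 1.4964 rad = 85.73°.
Daylight = 2h₀/(2π) × 24.00 h = (1.4964/π) × 24.00 = 11.43 h.

11.43 h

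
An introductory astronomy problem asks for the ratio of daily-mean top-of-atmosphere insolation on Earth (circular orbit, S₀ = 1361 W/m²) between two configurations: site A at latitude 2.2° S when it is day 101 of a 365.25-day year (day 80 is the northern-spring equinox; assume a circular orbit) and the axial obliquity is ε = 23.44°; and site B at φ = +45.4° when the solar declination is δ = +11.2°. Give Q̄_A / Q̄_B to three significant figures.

— Configuration A (φ=-2.2°):
Solar longitude: λ_s = 360° × (101 − 80)/365.25 = 20.698°.
sin δ = sin 23.44° × sin 20.698° = 0.14060, so δ = +8.082°.
cos H₀ = −tan(-2.2°) tan(+8.082°) = 0.0055, H₀ = 1.5653 rad.
Bracket: H₀ sin φ sin δ + cos φ cos δ sin H₀ = 1.5653×-0.03839×0.14060 + 0.99926×0.99007×0.99999 = -0.008449 + 0.989327 = 0.980878.
Q̄ = (S₀/π) × [bracket] = (1361/π) × 0.980878 = 424.94 W/m².
— Configuration B (φ=+45.4°):
cos H₀ = −tan(+45.4°) tan(+11.200°) = -0.2008, H₀ = 1.7730 rad.
Bracket: H₀ sin φ sin δ + cos φ cos δ sin H₀ = 1.7730×0.71203×0.19423 + 0.70215×0.98096×0.97963 = 0.245202 + 0.674751 = 0.919953.
Q̄ = (S₀/π) × [bracket] = (1361/π) × 0.919953 = 398.54 W/m².
Ratio Q̄_A / Q̄_B = 424.94 / 398.54 = 1.066.

Q̄_A / Q̄_B ≈ 1.07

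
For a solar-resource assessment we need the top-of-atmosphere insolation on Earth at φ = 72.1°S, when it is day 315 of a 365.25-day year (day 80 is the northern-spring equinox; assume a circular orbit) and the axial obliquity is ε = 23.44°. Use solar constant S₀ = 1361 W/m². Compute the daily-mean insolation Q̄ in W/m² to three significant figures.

Solar longitude: λ_s = 360° × (315 − 80)/365.25 = 231.622°.
sin δ = sin 23.44° × sin 231.622° = -0.31184, so δ = -18.170°.
cos H₀ = −tan(-72.1°) tan(-18.170°) = -1.0161 ≤ −1 ⇒ polar day, H₀ = π.
Bracket: H₀ sin φ sin δ + cos φ cos δ sin H₀ = 3.1416×-0.95159×-0.31184 + 0.30736×0.95013×0.00000 = 0.932250 + 0.000000 = 0.932250.
Q̄ = (S₀/π) × [bracket] = (1361/π) × 0.932250 = 403.9 W/m².

Q̄ ≈ 404 W/m²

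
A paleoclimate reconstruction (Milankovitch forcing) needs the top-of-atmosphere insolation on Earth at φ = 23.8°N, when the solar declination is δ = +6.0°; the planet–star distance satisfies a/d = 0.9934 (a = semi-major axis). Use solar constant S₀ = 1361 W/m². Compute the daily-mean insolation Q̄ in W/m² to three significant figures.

Q̄ ≈ 418 W/m²

cos H₀ = −tan(+23.8°) tan(+6.000°) = -0.0464, H₀ = 1.6172 rad.
Bracket: H₀ sin φ sin δ + cos φ cos δ sin H₀ = 1.6172×0.40355×0.10453 + 0.91496×0.99452×0.99892 = 0.068218 + 0.908963 = 0.977181.
Inverse-square distance factor (a/d)² = 0.9934² = 0.986844.
Q̄ = (S₀/π) × 0.986844 × [bracket] = (1361/π) × 0.986844 × 0.977181 = 417.8 W/m².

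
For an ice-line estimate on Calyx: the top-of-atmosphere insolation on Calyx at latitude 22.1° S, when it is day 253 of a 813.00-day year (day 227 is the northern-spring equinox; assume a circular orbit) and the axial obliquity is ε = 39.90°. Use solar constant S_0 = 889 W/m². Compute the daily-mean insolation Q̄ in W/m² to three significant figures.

Q̄ ≈ 239 W/m²

Solar longitude: L_s = 360° × (253 − 227)/813.00 = 11.513°.
sin δ = sin 39.90° × sin 11.513° = 0.12803, so δ = +7.356°.
cos h₀ = −tan(-22.1°) tan(+7.356°) = 0.0524, h₀ = 1.5184 rad.
Bracket: h₀ sin ϕ sin δ + cos ϕ cos δ sin h₀ = 1.5184×-0.37622×0.12803 + 0.92653×0.99177×0.99863 = -0.073137 + 0.917646 = 0.844509.
Q̄ = (S_0/π) × [bracket] = (889/π) × 0.844509 = 239.0 W/m².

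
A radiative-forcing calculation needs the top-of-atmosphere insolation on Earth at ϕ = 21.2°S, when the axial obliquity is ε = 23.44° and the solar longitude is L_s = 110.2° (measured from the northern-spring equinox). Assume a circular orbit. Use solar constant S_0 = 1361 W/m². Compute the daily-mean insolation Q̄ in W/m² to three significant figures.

Q̄ ≈ 287 W/m²

Solar declination: sin δ = sin ε · sin L_s = sin 23.44° × sin 110.2° = 0.37332, so δ = +21.921°.
cos h₀ = −tan(-21.2°) tan(+21.921°) = 0.1561, h₀ = 1.4141 rad.
Bracket: h₀ sin ϕ sin δ + cos ϕ cos δ sin h₀ = 1.4141×-0.36162×0.37332 + 0.93232×0.92770×0.98774 = -0.190903 + 0.854309 = 0.663406.
Q̄ = (S_0/π) × [bracket] = (1361/π) × 0.663406 = 287.4 W/m².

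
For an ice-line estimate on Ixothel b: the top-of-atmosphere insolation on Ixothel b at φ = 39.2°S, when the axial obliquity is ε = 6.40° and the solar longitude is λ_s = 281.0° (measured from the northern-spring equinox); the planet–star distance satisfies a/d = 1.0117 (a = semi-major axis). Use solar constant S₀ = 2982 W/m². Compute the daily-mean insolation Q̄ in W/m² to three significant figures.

Solar declination: sin δ = sin ε · sin λ_s = sin 6.40° × sin 281.0° = -0.10942, so δ = -6.282°.
cos H₀ = −tan(-39.2°) tan(-6.282°) = -0.0898, H₀ = 1.6607 rad.
Bracket: H₀ sin φ sin δ + cos φ cos δ sin H₀ = 1.6607×-0.63203×-0.10942 + 0.77494×0.99400×0.99596 = 0.114849 + 0.767178 = 0.882027.
Inverse-square distance factor (a/d)² = 1.0117² = 1.023537.
Q̄ = (S₀/π) × 1.023537 × [bracket] = (2982/π) × 1.023537 × 0.882027 = 856.9 W/m².

Q̄ ≈ 857 W/m²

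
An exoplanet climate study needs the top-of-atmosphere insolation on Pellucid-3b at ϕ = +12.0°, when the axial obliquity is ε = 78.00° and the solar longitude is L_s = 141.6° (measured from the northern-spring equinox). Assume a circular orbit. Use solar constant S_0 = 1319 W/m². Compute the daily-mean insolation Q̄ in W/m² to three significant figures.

Solar declination: sin δ = sin ε · sin L_s = sin 78.00° × sin 141.6° = 0.60757, so δ = +37.414°.
cos h₀ = −tan(+12.0°) tan(+37.414°) = -0.1626, h₀ = 1.7341 rad.
Bracket: h₀ sin ϕ sin δ + cos ϕ cos δ sin h₀ = 1.7341×0.20791×0.60757 + 0.97815×0.79426×0.98669 = 0.219051 + 0.766565 = 0.985616.
Q̄ = (S_0/π) × [bracket] = (1319/π) × 0.985616 = 413.8 W/m².

Q̄ ≈ 414 W/m²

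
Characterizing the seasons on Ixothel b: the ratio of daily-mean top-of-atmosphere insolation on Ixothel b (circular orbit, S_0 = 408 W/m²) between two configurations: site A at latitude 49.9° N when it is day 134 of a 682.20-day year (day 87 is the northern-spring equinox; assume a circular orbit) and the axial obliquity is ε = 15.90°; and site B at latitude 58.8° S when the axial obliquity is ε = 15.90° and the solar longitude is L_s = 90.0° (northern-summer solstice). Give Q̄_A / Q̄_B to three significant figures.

Q̄_A / Q̄_B ≈ 4.21

— Configuration A (ϕ=+49.9°):
Solar longitude: L_s = 360° × (134 − 87)/682.20 = 24.802°.
sin δ = sin 15.90° × sin 24.802° = 0.11492, so δ = +6.599°.
cos h₀ = −tan(+49.9°) tan(+6.599°) = -0.1374, h₀ = 1.7086 rad.
Bracket: h₀ sin ϕ sin δ + cos ϕ cos δ sin h₀ = 1.7086×0.76492×0.11492 + 0.64412×0.99337×0.99052 = 0.150194 + 0.633784 = 0.783978.
Q̄ = (S_0/π) × [bracket] = (408/π) × 0.783978 = 101.82 W/m².
— Configuration B (ϕ=-58.8°):
Solar declination: sin δ = sin ε · sin L_s = sin 15.90° × sin 90.0° = 0.27396, so δ = +15.900°.
cos h₀ = −tan(-58.8°) tan(+15.900°) = 0.4704, h₀ = 1.0811 rad.
Bracket: h₀ sin ϕ sin δ + cos ϕ cos δ sin h₀ = 1.0811×-0.85536×0.27396 + 0.51803×0.96174×0.88248 = -0.253339 + 0.439661 = 0.186322.
Q̄ = (S_0/π) × [bracket] = (408/π) × 0.186322 = 24.198 W/m².
Ratio Q̄_A / Q̄_B = 101.82 / 24.198 = 4.208.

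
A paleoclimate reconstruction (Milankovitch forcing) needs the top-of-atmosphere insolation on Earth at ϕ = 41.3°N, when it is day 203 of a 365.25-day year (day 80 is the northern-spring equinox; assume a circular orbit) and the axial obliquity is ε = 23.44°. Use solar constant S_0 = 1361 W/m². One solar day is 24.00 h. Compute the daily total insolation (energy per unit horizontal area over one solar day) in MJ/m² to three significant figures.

Solar longitude: L_s = 360° × (203 − 80)/365.25 = 121.232°.
sin δ = sin 23.44° × sin 121.232° = 0.34014, so δ = +19.885°.
cos h₀ = −tan(+41.3°) tan(+19.885°) = -0.3178, h₀ = 1.8942 rad.
Bracket: h₀ sin ϕ sin δ + cos ϕ cos δ sin h₀ = 1.8942×0.66000×0.34014 + 0.75126×0.94038×0.94817 = 0.425234 + 0.669854 = 1.095088.
Q̄ = (S_0/π) × [bracket] = (1361/π) × 1.095088 = 474.41 W/m².
Daily total = Q̄ × 24.00 h × 3600 s/h = 474.41 × 24.00 × 3600 / 10⁶ = 40.99 MJ/m².

41.0 MJ/m²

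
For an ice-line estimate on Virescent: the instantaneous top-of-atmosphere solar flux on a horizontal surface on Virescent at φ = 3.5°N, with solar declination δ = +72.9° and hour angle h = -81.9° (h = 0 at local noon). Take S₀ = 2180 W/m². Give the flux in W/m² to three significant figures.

217 W/m²

cos θ_z = sin φ sin δ + cos φ cos δ cos h = 0.058350 + 0.041353 = 0.099703.
Flux = S₀ · cos θ_z = 2180 × 0.099703 = 217.4 W/m².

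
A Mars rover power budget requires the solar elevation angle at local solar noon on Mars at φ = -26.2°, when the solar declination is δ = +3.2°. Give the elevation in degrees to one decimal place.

60.6°

At local noon the hour angle is zero, so the zenith angle equals |φ − δ| = |-26.2° − (+3.200°)| = 29.400°.
Elevation = 90° − 29.400° = 60.6°.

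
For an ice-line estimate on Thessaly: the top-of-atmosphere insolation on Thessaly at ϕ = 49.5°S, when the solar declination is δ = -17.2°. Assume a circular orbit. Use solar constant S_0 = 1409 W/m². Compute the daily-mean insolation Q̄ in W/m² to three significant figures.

cos h₀ = −tan(-49.5°) tan(-17.200°) = -0.3624, h₀ = 1.9417 rad.
Bracket: h₀ sin ϕ sin δ + cos ϕ cos δ sin h₀ = 1.9417×-0.76041×-0.29571 + 0.64945×0.95528×0.93201 = 0.436612 + 0.578225 = 1.014837.
Q̄ = (S_0/π) × [bracket] = (1409/π) × 1.014837 = 455.2 W/m².

Q̄ ≈ 455 W/m²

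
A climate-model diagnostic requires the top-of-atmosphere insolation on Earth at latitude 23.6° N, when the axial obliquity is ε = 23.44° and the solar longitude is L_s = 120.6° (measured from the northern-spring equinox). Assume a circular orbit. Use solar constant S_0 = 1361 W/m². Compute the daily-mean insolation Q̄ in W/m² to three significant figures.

Solar declination: sin δ = sin ε · sin L_s = sin 23.44° × sin 120.6° = 0.34239, so δ = +20.023°.
cos h₀ = −tan(+23.6°) tan(+20.023°) = -0.1592, h₀ = 1.7307 rad.
Bracket: h₀ sin ϕ sin δ + cos ϕ cos δ sin h₀ = 1.7307×0.40035×0.34239 + 0.91636×0.93956×0.98724 = 0.237237 + 0.849989 = 1.087226.
Q̄ = (S_0/π) × [bracket] = (1361/π) × 1.087226 = 471.0 W/m².

Q̄ ≈ 471 W/m²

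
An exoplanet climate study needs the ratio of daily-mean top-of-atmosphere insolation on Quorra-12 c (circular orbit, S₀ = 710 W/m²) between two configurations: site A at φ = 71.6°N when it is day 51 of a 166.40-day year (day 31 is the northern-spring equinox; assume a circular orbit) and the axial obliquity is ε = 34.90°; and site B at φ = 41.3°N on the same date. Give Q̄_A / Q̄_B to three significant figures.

Q̄_A / Q̄_B ≈ 1.02

— Configuration A (φ=+71.6°):
Solar longitude: λ_s = 360° × (51 − 31)/166.40 = 43.269°.
sin δ = sin 34.90° × sin 43.269° = 0.39216, so δ = +23.089°.
cos H₀ = −tan(+71.6°) tan(+23.089°) = -1.2815 ≤ −1 ⇒ polar day, H₀ = π.
Bracket: H₀ sin φ sin δ + cos φ cos δ sin H₀ = 3.1416×0.94888×0.39216 + 0.31565×0.91990×0.00000 = 1.169030 + 0.000000 = 1.169030.
Q̄ = (S₀/π) × [bracket] = (710/π) × 1.169030 = 264.20 W/m².
— Configuration B (φ=+41.3°):
cos H₀ = −tan(+41.3°) tan(+23.089°) = -0.3745, H₀ = 1.9547 rad.
Bracket: H₀ sin φ sin δ + cos φ cos δ sin H₀ = 1.9547×0.66000×0.39216 + 0.75126×0.91990×0.92722 = 0.505926 + 0.640787 = 1.146713.
Q̄ = (S₀/π) × [bracket] = (710/π) × 1.146713 = 259.16 W/m².
Ratio Q̄_A / Q̄_B = 264.20 / 259.16 = 1.019.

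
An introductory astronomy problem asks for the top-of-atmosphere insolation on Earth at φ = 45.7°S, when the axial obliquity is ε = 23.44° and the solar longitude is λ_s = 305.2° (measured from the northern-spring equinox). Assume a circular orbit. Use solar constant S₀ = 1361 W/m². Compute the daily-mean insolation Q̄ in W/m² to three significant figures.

Solar declination: sin δ = sin ε · sin λ_s = sin 23.44° × sin 305.2° = -0.32505, so δ = -18.969°.
cos H₀ = −tan(-45.7°) tan(-18.969°) = -0.3522, H₀ = 1.9307 rad.
Bracket: H₀ sin φ sin δ + cos φ cos δ sin H₀ = 1.9307×-0.71569×-0.32505 + 0.69842×0.94570×0.93592 = 0.449148 + 0.618171 = 1.067319.
Q̄ = (S₀/π) × [bracket] = (1361/π) × 1.067319 = 462.4 W/m².

Q̄ ≈ 462 W/m²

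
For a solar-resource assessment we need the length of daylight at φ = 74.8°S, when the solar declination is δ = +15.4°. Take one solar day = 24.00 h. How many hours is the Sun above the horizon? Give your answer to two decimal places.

0.00 h

cos H₀ = −tan φ · tan δ = 1.0138 ≥ 1, so the Sun never rises (polar night) and H₀ = 0.
Daylight = 2H₀/(2π) × 24.00 h = (0.0000/π) × 24.00 = 0.00 h.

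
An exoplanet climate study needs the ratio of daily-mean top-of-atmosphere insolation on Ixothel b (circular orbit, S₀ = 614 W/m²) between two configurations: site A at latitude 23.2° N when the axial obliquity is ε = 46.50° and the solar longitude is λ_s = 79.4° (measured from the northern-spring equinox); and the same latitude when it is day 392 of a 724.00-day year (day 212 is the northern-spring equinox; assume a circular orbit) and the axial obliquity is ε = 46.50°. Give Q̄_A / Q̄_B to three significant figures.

Q̄_A / Q̄_B ≈ 1.00

— Configuration A (φ=+23.2°):
Solar declination: sin δ = sin ε · sin λ_s = sin 46.50° × sin 79.4° = 0.71300, so δ = +45.479°.
cos H₀ = −tan(+23.2°) tan(+45.479°) = -0.4358, H₀ = 2.0218 rad.
Bracket: H₀ sin φ sin δ + cos φ cos δ sin H₀ = 2.0218×0.39394×0.71300 + 0.91914×0.70117×0.90003 = 0.567882 + 0.580045 = 1.147927.
Q̄ = (S₀/π) × [bracket] = (614/π) × 1.147927 = 224.35 W/m².
— Configuration B (φ=+23.2°):
Solar longitude: λ_s = 360° × (392 − 212)/724.00 = 89.503°.
sin δ = sin 46.50° × sin 89.503° = 0.72535, so δ = +46.498°.
cos H₀ = −tan(+23.2°) tan(+46.498°) = -0.4516, H₀ = 2.0394 rad.
Bracket: H₀ sin φ sin δ + cos φ cos δ sin H₀ = 2.0394×0.39394×0.72535 + 0.91914×0.68838×0.89221 = 0.582747 + 0.564517 = 1.147264.
Q̄ = (S₀/π) × [bracket] = (614/π) × 1.147264 = 224.22 W/m².
Ratio Q̄_A / Q̄_B = 224.35 / 224.22 = 1.001.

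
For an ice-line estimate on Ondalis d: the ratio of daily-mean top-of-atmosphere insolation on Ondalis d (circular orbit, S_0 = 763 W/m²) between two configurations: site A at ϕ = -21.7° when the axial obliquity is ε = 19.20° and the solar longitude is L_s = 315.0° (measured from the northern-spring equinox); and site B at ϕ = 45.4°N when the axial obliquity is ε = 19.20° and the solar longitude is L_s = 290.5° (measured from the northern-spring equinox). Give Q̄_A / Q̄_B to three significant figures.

Q̄_A / Q̄_B ≈ 2.90

— Configuration A (ϕ=-21.7°):
Solar declination: sin δ = sin ε · sin L_s = sin 19.20° × sin 315.0° = -0.23254, so δ = -13.447°.
cos h₀ = −tan(-21.7°) tan(-13.447°) = -0.0951, h₀ = 1.6661 rad.
Bracket: h₀ sin ϕ sin δ + cos ϕ cos δ sin h₀ = 1.6661×-0.36975×-0.23254 + 0.92913×0.97259×0.99546 = 0.143254 + 0.899560 = 1.042814.
Q̄ = (S_0/π) × [bracket] = (763/π) × 1.042814 = 253.27 W/m².
— Configuration B (ϕ=+45.4°):
Solar declination: sin δ = sin ε · sin L_s = sin 19.20° × sin 290.5° = -0.30804, so δ = -17.941°.
cos h₀ = −tan(+45.4°) tan(-17.941°) = 0.3283, h₀ = 1.2363 rad.
Bracket: h₀ sin ϕ sin δ + cos ϕ cos δ sin h₀ = 1.2363×0.71203×-0.30804 + 0.70215×0.95137×0.94456 = -0.271162 + 0.630970 = 0.359808.
Q̄ = (S_0/π) × [bracket] = (763/π) × 0.359808 = 87.387 W/m².
Ratio Q̄_A / Q̄_B = 253.27 / 87.387 = 2.898.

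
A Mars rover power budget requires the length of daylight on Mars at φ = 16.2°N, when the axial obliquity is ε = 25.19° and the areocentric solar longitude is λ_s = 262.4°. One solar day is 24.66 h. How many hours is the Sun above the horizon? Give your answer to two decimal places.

11.27 h

sin δ = sin 25.19° × sin 262.4° = -0.42188, so δ = -24.953°.
cos H₀ = −tan φ · tan δ = −tan(+16.2°) × tan(-24.953°) = 0.1352, so H₀ = 1.4352 rad = 82.23°.
Daylight = 2H₀/(2π) × 24.66 h = (1.4352/π) × 24.66 = 11.27 h.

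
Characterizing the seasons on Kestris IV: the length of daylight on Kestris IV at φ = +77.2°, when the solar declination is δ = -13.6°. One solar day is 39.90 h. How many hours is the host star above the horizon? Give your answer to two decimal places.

cos H₀ = −tan φ · tan δ = 1.0648 ≥ 1, so the host star never rises (polar night) and H₀ = 0.
Daylight = 2H₀/(2π) × 39.90 h = (0.0000/π) × 39.90 = 0.00 h.

0.00 h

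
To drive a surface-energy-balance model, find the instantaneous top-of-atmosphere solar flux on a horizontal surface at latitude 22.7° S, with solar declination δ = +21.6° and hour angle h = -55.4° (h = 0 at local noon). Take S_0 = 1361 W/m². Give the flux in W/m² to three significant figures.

470 W/m²

cos θ_z = sin ϕ sin δ + cos ϕ cos δ cos h = -0.142061 + 0.487070 = 0.345009.
Flux = S_0 · cos θ_z = 1361 × 0.345009 = 469.6 W/m².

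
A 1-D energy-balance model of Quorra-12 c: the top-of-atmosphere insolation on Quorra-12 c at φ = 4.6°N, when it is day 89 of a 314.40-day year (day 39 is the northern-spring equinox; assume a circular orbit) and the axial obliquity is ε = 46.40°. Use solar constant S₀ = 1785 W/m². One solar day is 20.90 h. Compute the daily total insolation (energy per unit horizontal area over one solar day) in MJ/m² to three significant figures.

37.1 MJ/m²

Solar longitude: λ_s = 360° × (89 − 39)/314.40 = 57.252°.
sin δ = sin 46.40° × sin 57.252° = 0.60907, so δ = +37.522°.
cos H₀ = −tan(+4.6°) tan(+37.522°) = -0.0618, H₀ = 1.6326 rad.
Bracket: H₀ sin φ sin δ + cos φ cos δ sin H₀ = 1.6326×0.08020×0.60907 + 0.99678×0.79312×0.99809 = 0.079748 + 0.789056 = 0.868804.
Q̄ = (S₀/π) × [bracket] = (1785/π) × 0.868804 = 493.64 W/m².
Daily total = Q̄ × 20.90 h × 3600 s/h = 493.64 × 20.90 × 3600 / 10⁶ = 37.14 MJ/m².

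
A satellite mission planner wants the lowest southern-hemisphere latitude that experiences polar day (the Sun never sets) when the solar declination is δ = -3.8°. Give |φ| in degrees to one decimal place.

Polar day requires cos H₀ = −tan φ tan δ ≤ −1, i.e. tan φ tan δ ≥ 1.
The boundary is |tan φ| · |tan δ| = 1, so |φ| = 90° − |δ| = 90° − 3.8° = 86.2° in the southern hemisphere.

|φ| = 86.2°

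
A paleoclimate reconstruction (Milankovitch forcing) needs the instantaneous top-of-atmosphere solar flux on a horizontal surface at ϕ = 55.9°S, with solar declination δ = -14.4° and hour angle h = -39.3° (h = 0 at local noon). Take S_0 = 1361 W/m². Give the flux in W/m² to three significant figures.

cos θ_z = sin ϕ sin δ + cos ϕ cos δ cos h = 0.205930 + 0.420215 = 0.626145.
Flux = S_0 · cos θ_z = 1361 × 0.626145 = 852.2 W/m².

852 W/m²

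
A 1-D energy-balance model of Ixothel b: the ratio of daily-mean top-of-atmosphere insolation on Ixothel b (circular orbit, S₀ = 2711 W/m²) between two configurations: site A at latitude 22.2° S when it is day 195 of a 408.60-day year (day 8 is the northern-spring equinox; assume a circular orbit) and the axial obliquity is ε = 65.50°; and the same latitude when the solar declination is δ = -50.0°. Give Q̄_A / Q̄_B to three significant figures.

— Configuration A (φ=-22.2°):
Solar longitude: λ_s = 360° × (195 − 8)/408.60 = 164.758°.
sin δ = sin 65.50° × sin 164.758° = 0.23923, so δ = +13.841°.
cos H₀ = −tan(-22.2°) tan(+13.841°) = 0.1005, H₀ = 1.4701 rad.
Bracket: H₀ sin φ sin δ + cos φ cos δ sin H₀ = 1.4701×-0.37784×0.23923 + 0.92587×0.97096×0.99493 = -0.132883 + 0.894425 = 0.761542.
Q̄ = (S₀/π) × [bracket] = (2711/π) × 0.761542 = 657.16 W/m².
— Configuration B (φ=-22.2°):
cos H₀ = −tan(-22.2°) tan(-50.000°) = -0.4863, H₀ = 2.0787 rad.
Bracket: H₀ sin φ sin δ + cos φ cos δ sin H₀ = 2.0787×-0.37784×-0.76604 + 0.92587×0.64279×0.87377 = 0.601660 + 0.520015 = 1.121675.
Q̄ = (S₀/π) × [bracket] = (2711/π) × 1.121675 = 967.94 W/m².
Ratio Q̄_A / Q̄_B = 657.16 / 967.94 = 0.6789.

Q̄_A / Q̄_B ≈ 0.679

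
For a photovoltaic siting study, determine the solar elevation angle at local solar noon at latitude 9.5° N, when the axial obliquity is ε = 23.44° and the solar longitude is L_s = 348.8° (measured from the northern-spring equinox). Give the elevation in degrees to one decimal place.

Solar declination: sin δ = sin ε · sin L_s = sin 23.44° × sin 348.8° = -0.07726, so δ = -4.431°.
At local noon the hour angle is zero, so the zenith angle equals |ϕ − δ| = |+9.5° − (-4.431°)| = 13.931°.
Elevation = 90° − 13.931° = 76.1°.

76.1°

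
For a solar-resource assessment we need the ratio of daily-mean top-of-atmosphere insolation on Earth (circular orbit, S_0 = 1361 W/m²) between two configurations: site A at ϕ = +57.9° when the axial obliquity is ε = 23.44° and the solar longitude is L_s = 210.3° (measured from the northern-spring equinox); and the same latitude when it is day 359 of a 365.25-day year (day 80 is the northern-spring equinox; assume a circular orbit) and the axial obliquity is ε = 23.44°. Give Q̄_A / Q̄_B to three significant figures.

— Configuration A (ϕ=+57.9°):
Solar declination: sin δ = sin ε · sin L_s = sin 23.44° × sin 210.3° = -0.20070, so δ = -11.578°.
cos h₀ = −tan(+57.9°) tan(-11.578°) = 0.3266, h₀ = 1.2381 rad.
Bracket: h₀ sin ϕ sin δ + cos ϕ cos δ sin h₀ = 1.2381×0.84712×-0.20070 + 0.53140×0.97965×0.94517 = -0.210498 + 0.492042 = 0.281544.
Q̄ = (S_0/π) × [bracket] = (1361/π) × 0.281544 = 121.97 W/m².
— Configuration B (ϕ=+57.9°):
Solar longitude: L_s = 360° × (359 − 80)/365.25 = 274.990°.
sin δ = sin 23.44° × sin 274.990° = -0.39628, so δ = -23.346°.
cos h₀ = −tan(+57.9°) tan(-23.346°) = 0.6881, h₀ = 0.8120 rad.
Bracket: h₀ sin ϕ sin δ + cos ϕ cos δ sin h₀ = 0.8120×0.84712×-0.39628 + 0.53140×0.91813×0.72566 = -0.272586 + 0.354045 = 0.081459.
Q̄ = (S_0/π) × [bracket] = (1361/π) × 0.081459 = 35.290 W/m².
Ratio Q̄_A / Q̄_B = 121.97 / 35.290 = 3.456.

Q̄_A / Q̄_B ≈ 3.46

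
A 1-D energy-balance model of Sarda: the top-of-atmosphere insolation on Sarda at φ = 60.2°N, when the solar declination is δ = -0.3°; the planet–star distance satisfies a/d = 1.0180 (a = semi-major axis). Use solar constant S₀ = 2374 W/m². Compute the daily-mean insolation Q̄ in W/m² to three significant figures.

Q̄ ≈ 384 W/m²

cos H₀ = −tan(+60.2°) tan(-0.300°) = 0.0091, H₀ = 1.5617 rad.
Bracket: H₀ sin φ sin δ + cos φ cos δ sin H₀ = 1.5617×0.86777×-0.00524 + 0.49697×0.99999×0.99996 = -0.007101 + 0.496945 = 0.489844.
Inverse-square distance factor (a/d)² = 1.0180² = 1.036324.
Q̄ = (S₀/π) × 1.036324 × [bracket] = (2374/π) × 1.036324 × 0.489844 = 383.6 W/m².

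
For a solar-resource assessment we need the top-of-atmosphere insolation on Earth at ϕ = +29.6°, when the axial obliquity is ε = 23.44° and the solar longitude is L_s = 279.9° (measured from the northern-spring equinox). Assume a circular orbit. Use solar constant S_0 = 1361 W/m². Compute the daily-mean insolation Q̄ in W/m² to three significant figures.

Q̄ ≈ 225 W/m²

Solar declination: sin δ = sin ε · sin L_s = sin 23.44° × sin 279.9° = -0.39187, so δ = -23.071°.
cos h₀ = −tan(+29.6°) tan(-23.071°) = 0.2420, h₀ = 1.3264 rad.
Bracket: h₀ sin ϕ sin δ + cos ϕ cos δ sin h₀ = 1.3264×0.49394×-0.39187 + 0.86949×0.92002×0.97029 = -0.256738 + 0.776182 = 0.519444.
Q̄ = (S_0/π) × [bracket] = (1361/π) × 0.519444 = 225.0 W/m².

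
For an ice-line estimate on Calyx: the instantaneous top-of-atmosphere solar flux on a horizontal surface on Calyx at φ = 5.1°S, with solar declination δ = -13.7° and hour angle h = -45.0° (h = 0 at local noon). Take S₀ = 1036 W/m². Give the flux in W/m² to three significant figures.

cos θ_z = sin φ sin δ + cos φ cos δ cos h = 0.021054 + 0.684269 = 0.705323.
Flux = S₀ · cos θ_z = 1036 × 0.705323 = 730.7 W/m².

731 W/m²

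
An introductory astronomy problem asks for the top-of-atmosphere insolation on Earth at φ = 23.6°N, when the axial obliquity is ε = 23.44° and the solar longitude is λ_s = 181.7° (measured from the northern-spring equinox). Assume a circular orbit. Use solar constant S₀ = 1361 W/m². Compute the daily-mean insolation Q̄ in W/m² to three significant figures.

Q̄ ≈ 394 W/m²

Solar declination: sin δ = sin ε · sin λ_s = sin 23.44° × sin 181.7° = -0.01180, so δ = -0.676°.
cos H₀ = −tan(+23.6°) tan(-0.676°) = 0.0052, H₀ = 1.5656 rad.
Bracket: H₀ sin φ sin δ + cos φ cos δ sin H₀ = 1.5656×0.40035×-0.01180 + 0.91636×0.99993×0.99999 = -0.007396 + 0.916287 = 0.908891.
Q̄ = (S₀/π) × [bracket] = (1361/π) × 0.908891 = 393.7 W/m².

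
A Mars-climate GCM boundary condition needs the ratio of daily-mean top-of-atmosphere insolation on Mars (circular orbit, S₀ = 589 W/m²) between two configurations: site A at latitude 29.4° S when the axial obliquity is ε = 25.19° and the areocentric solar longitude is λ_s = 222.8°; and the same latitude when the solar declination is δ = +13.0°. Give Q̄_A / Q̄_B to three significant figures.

— Configuration A (φ=-29.4°):
sin δ = sin 25.19° × sin 222.8° = -0.28918, so δ = -16.809°.
cos H₀ = −tan(-29.4°) tan(-16.809°) = -0.1702, H₀ = 1.7418 rad.
Bracket: H₀ sin φ sin δ + cos φ cos δ sin H₀ = 1.7418×-0.49090×-0.28918 + 0.87121×0.95727×0.98541 = 0.247263 + 0.821815 = 1.069078.
Q̄ = (S₀/π) × [bracket] = (589/π) × 1.069078 = 200.44 W/m².
— Configuration B (φ=-29.4°):
cos H₀ = −tan(-29.4°) tan(+13.000°) = 0.1301, H₀ = 1.4403 rad.
Bracket: H₀ sin φ sin δ + cos φ cos δ sin H₀ = 1.4403×-0.49090×0.22495 + 0.87121×0.97437×0.99150 = -0.159049 + 0.841665 = 0.682616.
Q̄ = (S₀/π) × [bracket] = (589/π) × 0.682616 = 127.98 W/m².
Ratio Q̄_A / Q̄_B = 200.44 / 127.98 = 1.566.

Q̄_A / Q̄_B ≈ 1.57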